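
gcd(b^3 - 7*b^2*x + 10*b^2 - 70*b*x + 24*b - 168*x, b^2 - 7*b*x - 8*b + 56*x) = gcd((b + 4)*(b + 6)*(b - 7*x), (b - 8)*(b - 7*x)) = -b + 7*x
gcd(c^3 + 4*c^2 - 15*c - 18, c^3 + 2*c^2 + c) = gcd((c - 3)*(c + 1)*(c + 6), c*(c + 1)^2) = c + 1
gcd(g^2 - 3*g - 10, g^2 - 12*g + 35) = g - 5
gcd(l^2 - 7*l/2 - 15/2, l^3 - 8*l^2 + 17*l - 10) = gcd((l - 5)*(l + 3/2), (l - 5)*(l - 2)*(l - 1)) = l - 5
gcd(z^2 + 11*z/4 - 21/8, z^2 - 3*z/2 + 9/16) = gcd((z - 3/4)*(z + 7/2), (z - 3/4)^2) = z - 3/4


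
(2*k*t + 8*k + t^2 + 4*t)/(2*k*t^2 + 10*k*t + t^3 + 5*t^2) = (t + 4)/(t*(t + 5))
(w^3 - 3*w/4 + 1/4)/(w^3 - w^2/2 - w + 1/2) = (w - 1/2)/(w - 1)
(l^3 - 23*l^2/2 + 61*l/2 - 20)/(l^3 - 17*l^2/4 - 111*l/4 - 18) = 2*(2*l^2 - 7*l + 5)/(4*l^2 + 15*l + 9)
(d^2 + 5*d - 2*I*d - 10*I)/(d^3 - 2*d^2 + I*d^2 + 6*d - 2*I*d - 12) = (d + 5)/(d^2 + d*(-2 + 3*I) - 6*I)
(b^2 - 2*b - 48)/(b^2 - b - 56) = (b + 6)/(b + 7)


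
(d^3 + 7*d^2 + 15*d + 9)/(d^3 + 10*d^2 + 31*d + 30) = (d^2 + 4*d + 3)/(d^2 + 7*d + 10)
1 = 1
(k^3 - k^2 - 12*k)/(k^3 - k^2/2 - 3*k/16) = 16*(-k^2 + k + 12)/(-16*k^2 + 8*k + 3)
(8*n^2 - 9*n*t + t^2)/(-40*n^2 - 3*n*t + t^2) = (-n + t)/(5*n + t)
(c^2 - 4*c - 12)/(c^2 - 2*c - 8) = (c - 6)/(c - 4)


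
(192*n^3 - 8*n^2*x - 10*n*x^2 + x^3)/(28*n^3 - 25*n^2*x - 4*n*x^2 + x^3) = (48*n^2 - 14*n*x + x^2)/(7*n^2 - 8*n*x + x^2)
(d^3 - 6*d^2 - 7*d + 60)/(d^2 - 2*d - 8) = (d^2 - 2*d - 15)/(d + 2)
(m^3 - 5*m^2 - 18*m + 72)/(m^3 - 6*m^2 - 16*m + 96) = (m - 3)/(m - 4)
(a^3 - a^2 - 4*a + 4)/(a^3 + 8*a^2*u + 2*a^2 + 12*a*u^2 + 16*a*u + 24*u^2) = (a^2 - 3*a + 2)/(a^2 + 8*a*u + 12*u^2)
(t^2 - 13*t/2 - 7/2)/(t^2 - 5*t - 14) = (t + 1/2)/(t + 2)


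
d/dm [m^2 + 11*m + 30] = 2*m + 11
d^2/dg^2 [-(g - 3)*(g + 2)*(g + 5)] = -6*g - 8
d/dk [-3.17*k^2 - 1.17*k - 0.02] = -6.34*k - 1.17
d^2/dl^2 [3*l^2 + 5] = 6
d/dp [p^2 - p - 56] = 2*p - 1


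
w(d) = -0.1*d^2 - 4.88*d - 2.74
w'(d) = -0.2*d - 4.88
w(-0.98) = 1.95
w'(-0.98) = -4.68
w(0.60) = -5.70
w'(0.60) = -5.00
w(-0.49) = -0.37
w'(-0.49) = -4.78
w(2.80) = -17.19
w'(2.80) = -5.44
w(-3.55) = 13.32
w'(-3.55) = -4.17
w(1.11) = -8.28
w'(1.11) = -5.10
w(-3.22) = 11.94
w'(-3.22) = -4.24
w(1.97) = -12.74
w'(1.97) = -5.27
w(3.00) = -18.28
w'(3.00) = -5.48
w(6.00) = -35.62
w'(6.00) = -6.08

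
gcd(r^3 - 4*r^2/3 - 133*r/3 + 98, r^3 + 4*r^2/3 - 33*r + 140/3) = r + 7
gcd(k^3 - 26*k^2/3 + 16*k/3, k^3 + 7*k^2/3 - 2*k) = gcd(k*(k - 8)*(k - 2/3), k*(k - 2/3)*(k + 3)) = k^2 - 2*k/3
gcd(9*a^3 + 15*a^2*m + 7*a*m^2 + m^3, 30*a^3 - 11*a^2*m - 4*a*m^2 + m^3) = 3*a + m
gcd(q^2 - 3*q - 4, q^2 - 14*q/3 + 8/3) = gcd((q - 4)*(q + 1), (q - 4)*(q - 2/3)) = q - 4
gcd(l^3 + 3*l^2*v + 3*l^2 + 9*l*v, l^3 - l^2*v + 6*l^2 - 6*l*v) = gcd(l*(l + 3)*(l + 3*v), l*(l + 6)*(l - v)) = l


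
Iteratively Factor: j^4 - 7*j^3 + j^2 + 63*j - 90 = (j - 5)*(j^3 - 2*j^2 - 9*j + 18) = (j - 5)*(j - 2)*(j^2 - 9) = (j - 5)*(j - 3)*(j - 2)*(j + 3)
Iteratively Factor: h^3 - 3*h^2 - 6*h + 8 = (h - 4)*(h^2 + h - 2) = (h - 4)*(h + 2)*(h - 1)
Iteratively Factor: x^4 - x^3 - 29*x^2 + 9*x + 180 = (x + 3)*(x^3 - 4*x^2 - 17*x + 60) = (x - 5)*(x + 3)*(x^2 + x - 12) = (x - 5)*(x + 3)*(x + 4)*(x - 3)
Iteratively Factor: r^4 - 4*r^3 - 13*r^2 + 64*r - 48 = (r - 4)*(r^3 - 13*r + 12) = (r - 4)*(r + 4)*(r^2 - 4*r + 3) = (r - 4)*(r - 3)*(r + 4)*(r - 1)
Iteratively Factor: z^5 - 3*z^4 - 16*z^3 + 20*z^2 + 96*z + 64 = (z + 1)*(z^4 - 4*z^3 - 12*z^2 + 32*z + 64) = (z + 1)*(z + 2)*(z^3 - 6*z^2 + 32) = (z + 1)*(z + 2)^2*(z^2 - 8*z + 16) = (z - 4)*(z + 1)*(z + 2)^2*(z - 4)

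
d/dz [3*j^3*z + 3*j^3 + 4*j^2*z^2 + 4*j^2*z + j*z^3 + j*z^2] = j*(3*j^2 + 8*j*z + 4*j + 3*z^2 + 2*z)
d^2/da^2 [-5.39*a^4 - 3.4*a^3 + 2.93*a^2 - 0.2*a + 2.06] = -64.68*a^2 - 20.4*a + 5.86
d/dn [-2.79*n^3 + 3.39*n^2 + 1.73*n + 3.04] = -8.37*n^2 + 6.78*n + 1.73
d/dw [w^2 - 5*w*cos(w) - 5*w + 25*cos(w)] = 5*w*sin(w) + 2*w - 25*sin(w) - 5*cos(w) - 5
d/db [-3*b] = -3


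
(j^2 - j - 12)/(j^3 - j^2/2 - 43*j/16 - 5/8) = 16*(-j^2 + j + 12)/(-16*j^3 + 8*j^2 + 43*j + 10)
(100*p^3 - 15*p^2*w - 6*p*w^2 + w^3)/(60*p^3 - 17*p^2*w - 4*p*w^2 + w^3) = (5*p - w)/(3*p - w)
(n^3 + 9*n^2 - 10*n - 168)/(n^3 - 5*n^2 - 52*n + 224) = (n + 6)/(n - 8)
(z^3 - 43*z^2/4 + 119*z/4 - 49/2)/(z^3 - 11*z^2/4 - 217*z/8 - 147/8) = 2*(4*z^2 - 15*z + 14)/(8*z^2 + 34*z + 21)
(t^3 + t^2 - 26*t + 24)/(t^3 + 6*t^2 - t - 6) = (t - 4)/(t + 1)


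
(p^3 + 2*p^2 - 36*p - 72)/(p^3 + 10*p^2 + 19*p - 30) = (p^2 - 4*p - 12)/(p^2 + 4*p - 5)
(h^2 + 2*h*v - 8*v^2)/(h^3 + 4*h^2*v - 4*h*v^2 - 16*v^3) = 1/(h + 2*v)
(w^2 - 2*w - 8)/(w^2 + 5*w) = (w^2 - 2*w - 8)/(w*(w + 5))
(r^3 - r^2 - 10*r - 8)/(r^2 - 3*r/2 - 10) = 2*(r^2 + 3*r + 2)/(2*r + 5)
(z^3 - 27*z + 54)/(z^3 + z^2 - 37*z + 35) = (z^3 - 27*z + 54)/(z^3 + z^2 - 37*z + 35)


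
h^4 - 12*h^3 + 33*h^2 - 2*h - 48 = (h - 8)*(h - 3)*(h - 2)*(h + 1)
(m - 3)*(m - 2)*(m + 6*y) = m^3 + 6*m^2*y - 5*m^2 - 30*m*y + 6*m + 36*y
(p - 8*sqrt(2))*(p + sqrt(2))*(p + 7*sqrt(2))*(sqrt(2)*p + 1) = sqrt(2)*p^4 + p^3 - 114*sqrt(2)*p^2 - 338*p - 112*sqrt(2)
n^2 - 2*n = n*(n - 2)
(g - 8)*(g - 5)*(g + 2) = g^3 - 11*g^2 + 14*g + 80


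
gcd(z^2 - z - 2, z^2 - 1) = z + 1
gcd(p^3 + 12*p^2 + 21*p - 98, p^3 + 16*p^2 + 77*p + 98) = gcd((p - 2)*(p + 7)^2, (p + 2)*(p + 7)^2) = p^2 + 14*p + 49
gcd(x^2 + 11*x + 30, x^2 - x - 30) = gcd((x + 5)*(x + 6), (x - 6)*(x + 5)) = x + 5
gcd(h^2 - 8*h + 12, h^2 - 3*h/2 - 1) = h - 2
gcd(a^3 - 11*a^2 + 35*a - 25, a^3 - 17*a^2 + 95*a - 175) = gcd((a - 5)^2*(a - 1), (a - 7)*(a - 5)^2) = a^2 - 10*a + 25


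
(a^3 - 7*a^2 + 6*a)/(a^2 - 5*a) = (a^2 - 7*a + 6)/(a - 5)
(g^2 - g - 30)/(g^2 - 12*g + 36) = (g + 5)/(g - 6)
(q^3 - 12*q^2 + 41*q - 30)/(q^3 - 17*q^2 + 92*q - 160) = (q^2 - 7*q + 6)/(q^2 - 12*q + 32)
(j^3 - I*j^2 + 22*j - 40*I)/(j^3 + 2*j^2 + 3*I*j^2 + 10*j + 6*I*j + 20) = (j - 4*I)/(j + 2)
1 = 1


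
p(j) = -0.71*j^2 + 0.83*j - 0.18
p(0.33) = 0.02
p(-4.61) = -19.10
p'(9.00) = -11.95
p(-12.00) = -112.38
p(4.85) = -12.86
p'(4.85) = -6.06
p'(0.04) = 0.77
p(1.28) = -0.28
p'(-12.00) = 17.87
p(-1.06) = -1.86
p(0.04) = -0.15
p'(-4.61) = 7.38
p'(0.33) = 0.36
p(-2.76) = -7.88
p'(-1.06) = 2.34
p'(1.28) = -0.99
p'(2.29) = -2.42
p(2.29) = -2.00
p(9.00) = -50.22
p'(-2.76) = 4.75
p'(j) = 0.83 - 1.42*j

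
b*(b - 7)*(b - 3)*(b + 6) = b^4 - 4*b^3 - 39*b^2 + 126*b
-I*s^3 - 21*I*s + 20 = (s - 5*I)*(s + 4*I)*(-I*s + 1)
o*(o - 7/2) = o^2 - 7*o/2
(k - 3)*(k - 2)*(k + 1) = k^3 - 4*k^2 + k + 6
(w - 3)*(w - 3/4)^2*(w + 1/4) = w^4 - 17*w^3/4 + 63*w^2/16 - 27*w/64 - 27/64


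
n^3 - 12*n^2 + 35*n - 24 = (n - 8)*(n - 3)*(n - 1)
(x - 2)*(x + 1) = x^2 - x - 2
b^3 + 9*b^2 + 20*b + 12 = (b + 1)*(b + 2)*(b + 6)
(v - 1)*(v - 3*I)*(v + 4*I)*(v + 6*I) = v^4 - v^3 + 7*I*v^3 + 6*v^2 - 7*I*v^2 - 6*v + 72*I*v - 72*I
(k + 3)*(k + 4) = k^2 + 7*k + 12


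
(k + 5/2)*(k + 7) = k^2 + 19*k/2 + 35/2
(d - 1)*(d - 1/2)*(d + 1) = d^3 - d^2/2 - d + 1/2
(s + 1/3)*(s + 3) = s^2 + 10*s/3 + 1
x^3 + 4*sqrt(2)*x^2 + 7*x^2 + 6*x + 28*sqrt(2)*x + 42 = (x + 7)*(x + sqrt(2))*(x + 3*sqrt(2))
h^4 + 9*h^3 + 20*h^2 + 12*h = h*(h + 1)*(h + 2)*(h + 6)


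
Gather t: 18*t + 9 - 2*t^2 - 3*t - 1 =-2*t^2 + 15*t + 8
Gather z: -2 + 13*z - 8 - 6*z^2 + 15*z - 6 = -6*z^2 + 28*z - 16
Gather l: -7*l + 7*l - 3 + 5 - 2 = 0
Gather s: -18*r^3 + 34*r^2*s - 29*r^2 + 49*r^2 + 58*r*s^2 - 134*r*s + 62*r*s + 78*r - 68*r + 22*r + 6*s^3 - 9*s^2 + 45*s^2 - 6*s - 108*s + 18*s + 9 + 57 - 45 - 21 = -18*r^3 + 20*r^2 + 32*r + 6*s^3 + s^2*(58*r + 36) + s*(34*r^2 - 72*r - 96)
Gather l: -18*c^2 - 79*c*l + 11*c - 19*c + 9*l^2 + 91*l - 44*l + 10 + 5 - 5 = -18*c^2 - 8*c + 9*l^2 + l*(47 - 79*c) + 10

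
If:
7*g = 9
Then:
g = 9/7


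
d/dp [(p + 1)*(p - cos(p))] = p + (p + 1)*(sin(p) + 1) - cos(p)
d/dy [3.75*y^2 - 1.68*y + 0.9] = 7.5*y - 1.68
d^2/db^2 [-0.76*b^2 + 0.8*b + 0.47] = -1.52000000000000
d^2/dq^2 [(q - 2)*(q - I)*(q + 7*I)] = 6*q - 4 + 12*I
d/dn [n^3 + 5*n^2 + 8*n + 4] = 3*n^2 + 10*n + 8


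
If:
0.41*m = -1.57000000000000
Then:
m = -3.83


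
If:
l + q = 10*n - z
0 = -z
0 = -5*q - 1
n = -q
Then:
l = 11/5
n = 1/5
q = -1/5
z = 0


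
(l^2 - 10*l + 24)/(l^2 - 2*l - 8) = (l - 6)/(l + 2)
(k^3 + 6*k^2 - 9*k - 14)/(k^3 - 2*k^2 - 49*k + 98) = (k + 1)/(k - 7)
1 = 1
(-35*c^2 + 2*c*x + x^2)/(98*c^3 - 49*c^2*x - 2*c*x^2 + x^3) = (-5*c + x)/(14*c^2 - 9*c*x + x^2)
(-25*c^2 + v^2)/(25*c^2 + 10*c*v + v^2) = (-5*c + v)/(5*c + v)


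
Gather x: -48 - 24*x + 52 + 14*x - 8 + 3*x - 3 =-7*x - 7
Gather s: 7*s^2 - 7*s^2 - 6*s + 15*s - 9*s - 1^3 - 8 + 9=0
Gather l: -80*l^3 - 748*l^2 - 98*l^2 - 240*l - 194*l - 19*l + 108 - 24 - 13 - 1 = -80*l^3 - 846*l^2 - 453*l + 70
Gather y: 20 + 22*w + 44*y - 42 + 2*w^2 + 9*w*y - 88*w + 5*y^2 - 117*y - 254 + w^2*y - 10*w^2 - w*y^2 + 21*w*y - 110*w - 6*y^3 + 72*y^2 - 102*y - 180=-8*w^2 - 176*w - 6*y^3 + y^2*(77 - w) + y*(w^2 + 30*w - 175) - 456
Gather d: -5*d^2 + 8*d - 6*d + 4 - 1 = -5*d^2 + 2*d + 3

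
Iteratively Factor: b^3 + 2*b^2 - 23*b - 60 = (b - 5)*(b^2 + 7*b + 12) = (b - 5)*(b + 3)*(b + 4)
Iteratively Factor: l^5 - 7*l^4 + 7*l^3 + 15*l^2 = (l)*(l^4 - 7*l^3 + 7*l^2 + 15*l) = l*(l - 3)*(l^3 - 4*l^2 - 5*l) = l*(l - 3)*(l + 1)*(l^2 - 5*l) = l^2*(l - 3)*(l + 1)*(l - 5)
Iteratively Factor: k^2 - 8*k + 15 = (k - 5)*(k - 3)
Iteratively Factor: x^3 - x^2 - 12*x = (x - 4)*(x^2 + 3*x) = (x - 4)*(x + 3)*(x)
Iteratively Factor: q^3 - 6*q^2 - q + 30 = (q + 2)*(q^2 - 8*q + 15) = (q - 3)*(q + 2)*(q - 5)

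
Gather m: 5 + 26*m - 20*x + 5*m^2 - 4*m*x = 5*m^2 + m*(26 - 4*x) - 20*x + 5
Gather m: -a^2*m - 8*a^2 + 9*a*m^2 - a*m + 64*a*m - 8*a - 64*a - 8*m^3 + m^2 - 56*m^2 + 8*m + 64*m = -8*a^2 - 72*a - 8*m^3 + m^2*(9*a - 55) + m*(-a^2 + 63*a + 72)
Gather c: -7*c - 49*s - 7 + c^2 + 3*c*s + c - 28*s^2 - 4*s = c^2 + c*(3*s - 6) - 28*s^2 - 53*s - 7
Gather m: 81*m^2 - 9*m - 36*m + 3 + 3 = 81*m^2 - 45*m + 6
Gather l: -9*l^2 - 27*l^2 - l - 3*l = -36*l^2 - 4*l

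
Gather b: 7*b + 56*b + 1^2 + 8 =63*b + 9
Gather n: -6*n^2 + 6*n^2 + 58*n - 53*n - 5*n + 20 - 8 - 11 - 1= 0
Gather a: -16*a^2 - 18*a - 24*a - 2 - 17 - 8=-16*a^2 - 42*a - 27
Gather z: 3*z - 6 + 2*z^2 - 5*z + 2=2*z^2 - 2*z - 4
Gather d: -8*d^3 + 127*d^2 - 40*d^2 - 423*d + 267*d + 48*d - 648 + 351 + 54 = -8*d^3 + 87*d^2 - 108*d - 243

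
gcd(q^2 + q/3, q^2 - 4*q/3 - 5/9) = q + 1/3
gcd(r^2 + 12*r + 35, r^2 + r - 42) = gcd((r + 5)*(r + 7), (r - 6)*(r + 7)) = r + 7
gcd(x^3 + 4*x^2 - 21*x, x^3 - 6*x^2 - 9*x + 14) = 1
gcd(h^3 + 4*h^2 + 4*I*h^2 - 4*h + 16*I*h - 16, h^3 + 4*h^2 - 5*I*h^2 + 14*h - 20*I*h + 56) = h^2 + h*(4 + 2*I) + 8*I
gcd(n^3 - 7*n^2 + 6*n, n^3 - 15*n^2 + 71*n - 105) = 1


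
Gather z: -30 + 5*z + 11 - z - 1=4*z - 20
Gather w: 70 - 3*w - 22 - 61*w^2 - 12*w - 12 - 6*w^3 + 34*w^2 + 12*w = -6*w^3 - 27*w^2 - 3*w + 36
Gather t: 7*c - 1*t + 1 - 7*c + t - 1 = 0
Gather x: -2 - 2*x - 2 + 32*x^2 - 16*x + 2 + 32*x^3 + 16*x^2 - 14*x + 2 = 32*x^3 + 48*x^2 - 32*x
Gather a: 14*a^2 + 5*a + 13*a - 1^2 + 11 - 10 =14*a^2 + 18*a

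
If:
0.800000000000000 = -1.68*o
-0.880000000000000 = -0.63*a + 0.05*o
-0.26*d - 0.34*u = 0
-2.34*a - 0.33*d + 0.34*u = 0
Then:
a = 1.36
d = -5.39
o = -0.48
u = 4.12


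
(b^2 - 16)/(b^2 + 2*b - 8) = (b - 4)/(b - 2)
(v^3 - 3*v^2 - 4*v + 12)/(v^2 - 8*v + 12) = (v^2 - v - 6)/(v - 6)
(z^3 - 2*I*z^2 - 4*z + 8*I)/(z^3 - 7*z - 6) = (z^2 - 2*z*(1 + I) + 4*I)/(z^2 - 2*z - 3)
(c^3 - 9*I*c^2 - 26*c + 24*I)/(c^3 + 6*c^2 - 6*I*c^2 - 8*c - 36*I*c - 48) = (c - 3*I)/(c + 6)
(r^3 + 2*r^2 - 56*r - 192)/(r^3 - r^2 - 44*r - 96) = (r + 6)/(r + 3)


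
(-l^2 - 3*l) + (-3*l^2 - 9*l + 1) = -4*l^2 - 12*l + 1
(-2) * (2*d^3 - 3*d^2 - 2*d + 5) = -4*d^3 + 6*d^2 + 4*d - 10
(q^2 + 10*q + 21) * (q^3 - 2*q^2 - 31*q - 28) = q^5 + 8*q^4 - 30*q^3 - 380*q^2 - 931*q - 588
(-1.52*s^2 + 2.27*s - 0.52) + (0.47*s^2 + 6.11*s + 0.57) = -1.05*s^2 + 8.38*s + 0.0499999999999999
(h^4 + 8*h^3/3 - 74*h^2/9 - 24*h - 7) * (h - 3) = h^5 - h^4/3 - 146*h^3/9 + 2*h^2/3 + 65*h + 21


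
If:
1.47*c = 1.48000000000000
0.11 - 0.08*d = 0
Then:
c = 1.01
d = 1.38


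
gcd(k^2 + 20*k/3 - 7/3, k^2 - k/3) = k - 1/3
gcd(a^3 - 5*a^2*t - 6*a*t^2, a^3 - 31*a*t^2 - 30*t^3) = -a^2 + 5*a*t + 6*t^2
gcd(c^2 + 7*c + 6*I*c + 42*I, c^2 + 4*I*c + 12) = c + 6*I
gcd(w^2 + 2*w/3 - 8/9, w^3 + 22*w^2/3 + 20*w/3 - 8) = w - 2/3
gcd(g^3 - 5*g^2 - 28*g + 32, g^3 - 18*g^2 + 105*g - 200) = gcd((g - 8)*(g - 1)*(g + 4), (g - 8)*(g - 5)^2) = g - 8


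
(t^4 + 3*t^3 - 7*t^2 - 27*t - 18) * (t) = t^5 + 3*t^4 - 7*t^3 - 27*t^2 - 18*t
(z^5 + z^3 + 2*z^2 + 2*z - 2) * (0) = 0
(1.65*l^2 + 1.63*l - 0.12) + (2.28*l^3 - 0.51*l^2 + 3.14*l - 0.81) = 2.28*l^3 + 1.14*l^2 + 4.77*l - 0.93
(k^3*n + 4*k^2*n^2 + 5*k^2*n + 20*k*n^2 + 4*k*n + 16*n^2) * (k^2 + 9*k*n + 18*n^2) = k^5*n + 13*k^4*n^2 + 5*k^4*n + 54*k^3*n^3 + 65*k^3*n^2 + 4*k^3*n + 72*k^2*n^4 + 270*k^2*n^3 + 52*k^2*n^2 + 360*k*n^4 + 216*k*n^3 + 288*n^4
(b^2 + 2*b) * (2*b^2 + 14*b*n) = 2*b^4 + 14*b^3*n + 4*b^3 + 28*b^2*n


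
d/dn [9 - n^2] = -2*n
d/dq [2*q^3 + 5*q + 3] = 6*q^2 + 5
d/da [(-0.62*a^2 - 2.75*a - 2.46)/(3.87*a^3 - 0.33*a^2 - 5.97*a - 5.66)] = (2.3994*a^4 + 21.285*a^3 + 31.3545*a^2 + 5.3948*a + 0.878800000000002)/(14.9769*a^6 - 2.5542*a^5 - 46.0989*a^4 - 39.8682*a^3 + 39.3765*a^2 + 67.5804*a + 32.0356)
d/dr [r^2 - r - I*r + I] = 2*r - 1 - I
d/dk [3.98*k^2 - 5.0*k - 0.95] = 7.96*k - 5.0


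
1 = 1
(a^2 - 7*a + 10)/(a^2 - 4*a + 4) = (a - 5)/(a - 2)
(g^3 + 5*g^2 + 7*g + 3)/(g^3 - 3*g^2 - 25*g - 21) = (g + 1)/(g - 7)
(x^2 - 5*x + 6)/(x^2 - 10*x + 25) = (x^2 - 5*x + 6)/(x^2 - 10*x + 25)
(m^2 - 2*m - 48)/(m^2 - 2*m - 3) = (-m^2 + 2*m + 48)/(-m^2 + 2*m + 3)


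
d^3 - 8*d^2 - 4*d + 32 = (d - 8)*(d - 2)*(d + 2)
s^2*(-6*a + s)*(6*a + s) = -36*a^2*s^2 + s^4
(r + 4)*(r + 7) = r^2 + 11*r + 28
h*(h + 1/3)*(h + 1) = h^3 + 4*h^2/3 + h/3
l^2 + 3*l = l*(l + 3)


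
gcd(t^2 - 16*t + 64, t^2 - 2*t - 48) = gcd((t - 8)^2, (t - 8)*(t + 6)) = t - 8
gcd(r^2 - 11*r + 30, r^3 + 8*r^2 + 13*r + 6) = 1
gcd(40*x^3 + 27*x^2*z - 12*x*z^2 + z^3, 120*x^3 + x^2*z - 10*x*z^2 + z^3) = 40*x^2 - 13*x*z + z^2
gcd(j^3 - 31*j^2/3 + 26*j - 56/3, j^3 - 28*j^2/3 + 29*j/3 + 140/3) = j - 7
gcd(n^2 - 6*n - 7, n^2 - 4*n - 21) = n - 7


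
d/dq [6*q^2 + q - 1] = 12*q + 1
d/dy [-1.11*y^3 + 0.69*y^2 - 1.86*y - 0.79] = -3.33*y^2 + 1.38*y - 1.86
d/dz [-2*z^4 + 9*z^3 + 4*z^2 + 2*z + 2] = -8*z^3 + 27*z^2 + 8*z + 2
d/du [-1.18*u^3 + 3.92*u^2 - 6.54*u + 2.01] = -3.54*u^2 + 7.84*u - 6.54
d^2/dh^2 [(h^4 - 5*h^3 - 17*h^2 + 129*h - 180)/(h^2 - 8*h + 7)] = 2*(h^6 - 24*h^5 + 213*h^4 - 740*h^3 + 951*h^2 + 876*h - 3869)/(h^6 - 24*h^5 + 213*h^4 - 848*h^3 + 1491*h^2 - 1176*h + 343)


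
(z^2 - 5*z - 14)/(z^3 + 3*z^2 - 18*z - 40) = (z - 7)/(z^2 + z - 20)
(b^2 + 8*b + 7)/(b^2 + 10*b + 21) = (b + 1)/(b + 3)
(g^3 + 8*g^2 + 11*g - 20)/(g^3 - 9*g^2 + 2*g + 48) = (g^3 + 8*g^2 + 11*g - 20)/(g^3 - 9*g^2 + 2*g + 48)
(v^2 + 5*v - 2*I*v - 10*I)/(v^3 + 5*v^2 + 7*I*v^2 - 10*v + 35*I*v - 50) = (v - 2*I)/(v^2 + 7*I*v - 10)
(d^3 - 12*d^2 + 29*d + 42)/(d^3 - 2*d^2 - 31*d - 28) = (d - 6)/(d + 4)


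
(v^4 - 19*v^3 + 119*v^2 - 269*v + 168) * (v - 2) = v^5 - 21*v^4 + 157*v^3 - 507*v^2 + 706*v - 336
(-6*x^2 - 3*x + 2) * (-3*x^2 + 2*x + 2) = 18*x^4 - 3*x^3 - 24*x^2 - 2*x + 4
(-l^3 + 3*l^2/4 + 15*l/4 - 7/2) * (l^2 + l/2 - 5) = -l^5 + l^4/4 + 73*l^3/8 - 43*l^2/8 - 41*l/2 + 35/2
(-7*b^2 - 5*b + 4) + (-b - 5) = -7*b^2 - 6*b - 1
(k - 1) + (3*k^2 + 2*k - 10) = 3*k^2 + 3*k - 11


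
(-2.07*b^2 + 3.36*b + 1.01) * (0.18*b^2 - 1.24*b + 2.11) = -0.3726*b^4 + 3.1716*b^3 - 8.3523*b^2 + 5.8372*b + 2.1311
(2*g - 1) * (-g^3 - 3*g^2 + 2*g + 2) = -2*g^4 - 5*g^3 + 7*g^2 + 2*g - 2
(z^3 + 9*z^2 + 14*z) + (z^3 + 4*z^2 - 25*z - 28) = 2*z^3 + 13*z^2 - 11*z - 28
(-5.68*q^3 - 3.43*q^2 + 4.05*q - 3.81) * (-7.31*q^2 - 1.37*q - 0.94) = 41.5208*q^5 + 32.8549*q^4 - 19.5672*q^3 + 25.5268*q^2 + 1.4127*q + 3.5814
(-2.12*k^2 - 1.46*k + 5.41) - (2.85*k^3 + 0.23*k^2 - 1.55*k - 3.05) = -2.85*k^3 - 2.35*k^2 + 0.0900000000000001*k + 8.46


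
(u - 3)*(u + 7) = u^2 + 4*u - 21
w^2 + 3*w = w*(w + 3)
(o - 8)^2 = o^2 - 16*o + 64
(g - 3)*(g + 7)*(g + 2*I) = g^3 + 4*g^2 + 2*I*g^2 - 21*g + 8*I*g - 42*I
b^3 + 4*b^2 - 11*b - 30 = (b - 3)*(b + 2)*(b + 5)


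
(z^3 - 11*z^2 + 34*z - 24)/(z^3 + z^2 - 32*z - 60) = (z^2 - 5*z + 4)/(z^2 + 7*z + 10)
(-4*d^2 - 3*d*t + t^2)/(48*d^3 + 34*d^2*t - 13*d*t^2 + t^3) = (-4*d + t)/(48*d^2 - 14*d*t + t^2)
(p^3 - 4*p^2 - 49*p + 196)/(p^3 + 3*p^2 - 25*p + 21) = (p^2 - 11*p + 28)/(p^2 - 4*p + 3)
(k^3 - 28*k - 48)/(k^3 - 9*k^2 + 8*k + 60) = (k + 4)/(k - 5)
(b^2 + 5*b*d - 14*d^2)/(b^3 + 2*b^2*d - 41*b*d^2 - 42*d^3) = (b - 2*d)/(b^2 - 5*b*d - 6*d^2)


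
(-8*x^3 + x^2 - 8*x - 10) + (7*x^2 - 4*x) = -8*x^3 + 8*x^2 - 12*x - 10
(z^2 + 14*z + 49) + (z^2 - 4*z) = 2*z^2 + 10*z + 49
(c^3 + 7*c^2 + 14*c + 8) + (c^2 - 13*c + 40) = c^3 + 8*c^2 + c + 48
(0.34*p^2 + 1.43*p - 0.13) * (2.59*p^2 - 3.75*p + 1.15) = 0.8806*p^4 + 2.4287*p^3 - 5.3082*p^2 + 2.132*p - 0.1495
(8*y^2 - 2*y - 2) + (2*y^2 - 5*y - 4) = 10*y^2 - 7*y - 6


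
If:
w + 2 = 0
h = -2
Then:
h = -2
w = -2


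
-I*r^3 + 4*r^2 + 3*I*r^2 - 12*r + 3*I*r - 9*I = (r - 3)*(r + 3*I)*(-I*r + 1)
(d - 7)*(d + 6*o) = d^2 + 6*d*o - 7*d - 42*o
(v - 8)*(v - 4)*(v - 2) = v^3 - 14*v^2 + 56*v - 64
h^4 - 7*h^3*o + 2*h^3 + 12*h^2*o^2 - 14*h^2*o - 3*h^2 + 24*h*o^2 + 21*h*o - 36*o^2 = (h - 1)*(h + 3)*(h - 4*o)*(h - 3*o)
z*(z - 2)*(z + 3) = z^3 + z^2 - 6*z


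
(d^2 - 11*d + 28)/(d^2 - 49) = (d - 4)/(d + 7)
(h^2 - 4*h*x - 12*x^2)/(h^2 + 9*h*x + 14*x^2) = (h - 6*x)/(h + 7*x)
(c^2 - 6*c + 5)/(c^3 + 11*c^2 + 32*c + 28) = (c^2 - 6*c + 5)/(c^3 + 11*c^2 + 32*c + 28)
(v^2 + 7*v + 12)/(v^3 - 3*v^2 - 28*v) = (v + 3)/(v*(v - 7))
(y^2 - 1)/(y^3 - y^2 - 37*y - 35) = (y - 1)/(y^2 - 2*y - 35)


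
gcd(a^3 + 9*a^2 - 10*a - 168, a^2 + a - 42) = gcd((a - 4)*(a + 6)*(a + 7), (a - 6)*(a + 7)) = a + 7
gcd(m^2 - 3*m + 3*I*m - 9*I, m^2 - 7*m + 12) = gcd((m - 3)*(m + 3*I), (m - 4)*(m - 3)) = m - 3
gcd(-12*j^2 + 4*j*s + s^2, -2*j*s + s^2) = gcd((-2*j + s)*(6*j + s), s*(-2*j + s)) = -2*j + s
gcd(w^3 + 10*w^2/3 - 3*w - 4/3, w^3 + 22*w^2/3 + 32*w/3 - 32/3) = w + 4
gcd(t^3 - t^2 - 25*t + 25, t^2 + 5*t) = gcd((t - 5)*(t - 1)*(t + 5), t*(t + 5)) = t + 5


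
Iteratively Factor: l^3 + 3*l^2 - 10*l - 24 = (l - 3)*(l^2 + 6*l + 8) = (l - 3)*(l + 4)*(l + 2)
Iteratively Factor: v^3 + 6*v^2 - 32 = (v + 4)*(v^2 + 2*v - 8) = (v - 2)*(v + 4)*(v + 4)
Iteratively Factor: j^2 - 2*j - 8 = (j + 2)*(j - 4)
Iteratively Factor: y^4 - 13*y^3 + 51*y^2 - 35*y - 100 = (y - 4)*(y^3 - 9*y^2 + 15*y + 25) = (y - 5)*(y - 4)*(y^2 - 4*y - 5) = (y - 5)^2*(y - 4)*(y + 1)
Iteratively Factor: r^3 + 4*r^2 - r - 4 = (r - 1)*(r^2 + 5*r + 4) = (r - 1)*(r + 4)*(r + 1)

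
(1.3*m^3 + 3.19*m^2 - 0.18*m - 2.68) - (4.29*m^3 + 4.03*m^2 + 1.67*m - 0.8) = -2.99*m^3 - 0.84*m^2 - 1.85*m - 1.88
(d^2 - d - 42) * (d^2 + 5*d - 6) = d^4 + 4*d^3 - 53*d^2 - 204*d + 252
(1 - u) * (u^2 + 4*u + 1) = -u^3 - 3*u^2 + 3*u + 1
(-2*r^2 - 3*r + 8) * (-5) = 10*r^2 + 15*r - 40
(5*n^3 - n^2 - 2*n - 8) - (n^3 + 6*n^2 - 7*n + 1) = 4*n^3 - 7*n^2 + 5*n - 9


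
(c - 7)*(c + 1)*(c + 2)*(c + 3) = c^4 - c^3 - 31*c^2 - 71*c - 42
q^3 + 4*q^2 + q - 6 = (q - 1)*(q + 2)*(q + 3)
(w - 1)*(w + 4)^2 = w^3 + 7*w^2 + 8*w - 16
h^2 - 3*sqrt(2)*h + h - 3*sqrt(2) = (h + 1)*(h - 3*sqrt(2))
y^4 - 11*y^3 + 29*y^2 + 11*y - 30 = (y - 6)*(y - 5)*(y - 1)*(y + 1)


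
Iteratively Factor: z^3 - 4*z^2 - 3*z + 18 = (z - 3)*(z^2 - z - 6) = (z - 3)^2*(z + 2)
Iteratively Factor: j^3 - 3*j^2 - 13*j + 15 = (j - 5)*(j^2 + 2*j - 3) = (j - 5)*(j - 1)*(j + 3)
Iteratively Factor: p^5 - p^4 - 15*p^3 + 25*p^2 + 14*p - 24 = (p - 3)*(p^4 + 2*p^3 - 9*p^2 - 2*p + 8) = (p - 3)*(p - 1)*(p^3 + 3*p^2 - 6*p - 8) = (p - 3)*(p - 2)*(p - 1)*(p^2 + 5*p + 4) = (p - 3)*(p - 2)*(p - 1)*(p + 1)*(p + 4)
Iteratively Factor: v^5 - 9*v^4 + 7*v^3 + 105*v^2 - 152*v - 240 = (v + 3)*(v^4 - 12*v^3 + 43*v^2 - 24*v - 80) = (v - 4)*(v + 3)*(v^3 - 8*v^2 + 11*v + 20) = (v - 5)*(v - 4)*(v + 3)*(v^2 - 3*v - 4) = (v - 5)*(v - 4)*(v + 1)*(v + 3)*(v - 4)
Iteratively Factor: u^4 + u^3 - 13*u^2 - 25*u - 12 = (u + 1)*(u^3 - 13*u - 12) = (u - 4)*(u + 1)*(u^2 + 4*u + 3) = (u - 4)*(u + 1)^2*(u + 3)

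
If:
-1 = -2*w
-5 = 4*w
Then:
No Solution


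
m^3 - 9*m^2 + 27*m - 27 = (m - 3)^3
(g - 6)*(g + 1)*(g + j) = g^3 + g^2*j - 5*g^2 - 5*g*j - 6*g - 6*j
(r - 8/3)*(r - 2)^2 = r^3 - 20*r^2/3 + 44*r/3 - 32/3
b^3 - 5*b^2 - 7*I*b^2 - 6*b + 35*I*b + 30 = (b - 5)*(b - 6*I)*(b - I)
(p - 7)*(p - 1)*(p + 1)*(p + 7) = p^4 - 50*p^2 + 49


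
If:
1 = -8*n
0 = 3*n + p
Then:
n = -1/8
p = 3/8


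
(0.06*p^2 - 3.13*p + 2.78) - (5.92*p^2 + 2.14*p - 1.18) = -5.86*p^2 - 5.27*p + 3.96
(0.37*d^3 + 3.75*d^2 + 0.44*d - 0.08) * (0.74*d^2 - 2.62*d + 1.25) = 0.2738*d^5 + 1.8056*d^4 - 9.0369*d^3 + 3.4755*d^2 + 0.7596*d - 0.1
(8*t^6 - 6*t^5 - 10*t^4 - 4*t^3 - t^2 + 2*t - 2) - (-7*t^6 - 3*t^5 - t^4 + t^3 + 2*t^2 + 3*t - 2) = 15*t^6 - 3*t^5 - 9*t^4 - 5*t^3 - 3*t^2 - t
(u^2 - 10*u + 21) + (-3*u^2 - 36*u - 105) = -2*u^2 - 46*u - 84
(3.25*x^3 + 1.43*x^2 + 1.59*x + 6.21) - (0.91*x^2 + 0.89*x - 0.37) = 3.25*x^3 + 0.52*x^2 + 0.7*x + 6.58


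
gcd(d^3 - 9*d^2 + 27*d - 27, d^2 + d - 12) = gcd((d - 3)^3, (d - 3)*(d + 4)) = d - 3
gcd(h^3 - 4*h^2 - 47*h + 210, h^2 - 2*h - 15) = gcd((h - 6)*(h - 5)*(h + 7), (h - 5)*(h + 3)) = h - 5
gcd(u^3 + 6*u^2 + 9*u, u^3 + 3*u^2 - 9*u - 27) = u^2 + 6*u + 9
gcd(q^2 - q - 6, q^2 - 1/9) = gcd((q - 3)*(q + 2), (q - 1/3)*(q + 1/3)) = 1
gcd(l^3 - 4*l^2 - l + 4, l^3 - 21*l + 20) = l^2 - 5*l + 4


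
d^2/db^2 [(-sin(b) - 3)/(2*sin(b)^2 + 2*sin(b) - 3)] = (4*sin(b)^5 + 44*sin(b)^4 + 64*sin(b)^3 + 18*sin(b)^2 - 81*sin(b) - 72)/(2*sin(b) - cos(2*b) - 2)^3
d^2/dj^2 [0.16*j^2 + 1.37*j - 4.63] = 0.320000000000000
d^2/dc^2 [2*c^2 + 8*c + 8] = 4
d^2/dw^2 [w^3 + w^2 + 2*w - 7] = 6*w + 2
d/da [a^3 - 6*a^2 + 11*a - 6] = 3*a^2 - 12*a + 11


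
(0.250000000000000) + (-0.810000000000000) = -0.560000000000000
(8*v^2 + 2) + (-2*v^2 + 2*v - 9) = 6*v^2 + 2*v - 7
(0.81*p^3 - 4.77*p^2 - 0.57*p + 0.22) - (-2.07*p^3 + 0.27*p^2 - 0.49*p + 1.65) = 2.88*p^3 - 5.04*p^2 - 0.08*p - 1.43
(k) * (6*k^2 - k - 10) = 6*k^3 - k^2 - 10*k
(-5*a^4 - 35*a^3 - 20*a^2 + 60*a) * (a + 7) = -5*a^5 - 70*a^4 - 265*a^3 - 80*a^2 + 420*a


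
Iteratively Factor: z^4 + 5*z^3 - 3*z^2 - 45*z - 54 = (z + 3)*(z^3 + 2*z^2 - 9*z - 18) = (z - 3)*(z + 3)*(z^2 + 5*z + 6) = (z - 3)*(z + 2)*(z + 3)*(z + 3)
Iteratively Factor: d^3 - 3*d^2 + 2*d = (d - 2)*(d^2 - d) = (d - 2)*(d - 1)*(d)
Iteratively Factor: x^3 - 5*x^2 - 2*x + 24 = (x - 4)*(x^2 - x - 6) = (x - 4)*(x + 2)*(x - 3)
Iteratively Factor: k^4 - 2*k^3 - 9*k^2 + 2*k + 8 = (k - 1)*(k^3 - k^2 - 10*k - 8) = (k - 1)*(k + 2)*(k^2 - 3*k - 4) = (k - 4)*(k - 1)*(k + 2)*(k + 1)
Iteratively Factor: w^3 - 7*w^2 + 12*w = (w - 4)*(w^2 - 3*w) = w*(w - 4)*(w - 3)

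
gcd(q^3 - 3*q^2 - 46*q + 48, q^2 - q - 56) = q - 8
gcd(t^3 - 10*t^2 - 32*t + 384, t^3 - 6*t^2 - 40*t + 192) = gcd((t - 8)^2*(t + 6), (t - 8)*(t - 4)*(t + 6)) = t^2 - 2*t - 48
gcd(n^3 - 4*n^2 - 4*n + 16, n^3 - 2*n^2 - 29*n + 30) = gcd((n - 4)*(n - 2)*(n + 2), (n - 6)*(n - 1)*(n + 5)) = 1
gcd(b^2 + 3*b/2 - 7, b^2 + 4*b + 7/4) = b + 7/2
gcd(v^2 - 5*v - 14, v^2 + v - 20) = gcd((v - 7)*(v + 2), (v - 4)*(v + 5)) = 1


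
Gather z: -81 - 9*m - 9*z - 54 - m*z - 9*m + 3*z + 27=-18*m + z*(-m - 6) - 108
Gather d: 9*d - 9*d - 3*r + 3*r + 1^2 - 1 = 0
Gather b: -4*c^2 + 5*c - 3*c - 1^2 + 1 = -4*c^2 + 2*c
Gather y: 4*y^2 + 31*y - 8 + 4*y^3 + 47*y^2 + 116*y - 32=4*y^3 + 51*y^2 + 147*y - 40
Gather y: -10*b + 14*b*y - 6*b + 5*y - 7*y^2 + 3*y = -16*b - 7*y^2 + y*(14*b + 8)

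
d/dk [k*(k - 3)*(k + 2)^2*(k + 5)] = 5*k^4 + 24*k^3 - 9*k^2 - 104*k - 60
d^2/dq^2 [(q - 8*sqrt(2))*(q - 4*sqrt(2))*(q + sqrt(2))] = 6*q - 22*sqrt(2)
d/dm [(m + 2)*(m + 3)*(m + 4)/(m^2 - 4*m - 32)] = (m^2 - 16*m - 46)/(m^2 - 16*m + 64)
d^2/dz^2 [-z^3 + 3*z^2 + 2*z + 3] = 6 - 6*z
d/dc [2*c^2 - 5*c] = 4*c - 5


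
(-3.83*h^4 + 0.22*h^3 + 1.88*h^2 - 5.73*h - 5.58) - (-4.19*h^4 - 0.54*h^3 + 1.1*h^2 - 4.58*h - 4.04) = 0.36*h^4 + 0.76*h^3 + 0.78*h^2 - 1.15*h - 1.54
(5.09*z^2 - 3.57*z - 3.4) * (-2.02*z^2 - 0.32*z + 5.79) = -10.2818*z^4 + 5.5826*z^3 + 37.4815*z^2 - 19.5823*z - 19.686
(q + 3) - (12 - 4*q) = 5*q - 9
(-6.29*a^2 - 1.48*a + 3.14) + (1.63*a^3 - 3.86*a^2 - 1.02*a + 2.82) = 1.63*a^3 - 10.15*a^2 - 2.5*a + 5.96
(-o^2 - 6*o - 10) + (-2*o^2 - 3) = -3*o^2 - 6*o - 13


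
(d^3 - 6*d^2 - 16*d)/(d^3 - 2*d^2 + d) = (d^2 - 6*d - 16)/(d^2 - 2*d + 1)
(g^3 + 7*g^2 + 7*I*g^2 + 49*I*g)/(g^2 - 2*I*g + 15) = g*(g^2 + 7*g*(1 + I) + 49*I)/(g^2 - 2*I*g + 15)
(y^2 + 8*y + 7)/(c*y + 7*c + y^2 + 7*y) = (y + 1)/(c + y)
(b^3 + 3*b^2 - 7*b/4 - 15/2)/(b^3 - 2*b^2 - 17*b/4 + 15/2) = (2*b + 5)/(2*b - 5)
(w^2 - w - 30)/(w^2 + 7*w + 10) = (w - 6)/(w + 2)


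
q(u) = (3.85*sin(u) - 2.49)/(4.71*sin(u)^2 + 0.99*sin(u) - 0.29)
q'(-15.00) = 14.64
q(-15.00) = -4.72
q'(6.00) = -160.70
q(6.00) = 17.93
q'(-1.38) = -0.69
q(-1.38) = -1.91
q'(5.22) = -2.69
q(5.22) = -2.40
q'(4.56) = 0.54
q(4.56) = -1.89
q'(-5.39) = 0.48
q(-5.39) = 0.15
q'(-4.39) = -0.10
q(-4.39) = 0.24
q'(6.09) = -39.95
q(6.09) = 10.54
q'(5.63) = -21.66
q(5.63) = -5.70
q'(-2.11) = 3.04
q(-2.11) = -2.49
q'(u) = (-9.42*sin(u)*cos(u) - 0.99*cos(u))*(3.85*sin(u) - 2.49)/(4.71*sin(u)^2 + 0.99*sin(u) - 0.29)^2 + 3.85*cos(u)/(4.71*sin(u)^2 + 0.99*sin(u) - 0.29) = (-18.1335*sin(u)^2 + 23.4558*sin(u) + 1.3486)*cos(u)/(22.1841*sin(u)^4 + 9.3258*sin(u)^3 - 1.7517*sin(u)^2 - 0.5742*sin(u) + 0.0841)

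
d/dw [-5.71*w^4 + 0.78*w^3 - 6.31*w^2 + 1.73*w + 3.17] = -22.84*w^3 + 2.34*w^2 - 12.62*w + 1.73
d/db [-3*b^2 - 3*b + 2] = -6*b - 3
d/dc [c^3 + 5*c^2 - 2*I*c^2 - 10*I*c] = 3*c^2 + c*(10 - 4*I) - 10*I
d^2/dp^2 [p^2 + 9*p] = 2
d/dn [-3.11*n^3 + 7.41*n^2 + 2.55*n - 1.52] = -9.33*n^2 + 14.82*n + 2.55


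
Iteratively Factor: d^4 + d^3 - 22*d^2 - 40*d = (d)*(d^3 + d^2 - 22*d - 40) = d*(d + 2)*(d^2 - d - 20) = d*(d + 2)*(d + 4)*(d - 5)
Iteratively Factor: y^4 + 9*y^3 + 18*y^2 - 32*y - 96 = (y + 3)*(y^3 + 6*y^2 - 32) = (y - 2)*(y + 3)*(y^2 + 8*y + 16) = (y - 2)*(y + 3)*(y + 4)*(y + 4)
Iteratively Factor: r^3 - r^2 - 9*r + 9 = (r - 3)*(r^2 + 2*r - 3) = (r - 3)*(r + 3)*(r - 1)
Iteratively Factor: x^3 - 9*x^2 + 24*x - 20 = (x - 2)*(x^2 - 7*x + 10) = (x - 5)*(x - 2)*(x - 2)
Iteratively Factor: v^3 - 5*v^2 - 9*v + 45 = (v - 5)*(v^2 - 9) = (v - 5)*(v - 3)*(v + 3)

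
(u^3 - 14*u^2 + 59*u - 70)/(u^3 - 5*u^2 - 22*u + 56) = (u - 5)/(u + 4)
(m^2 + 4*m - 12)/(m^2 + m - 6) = (m + 6)/(m + 3)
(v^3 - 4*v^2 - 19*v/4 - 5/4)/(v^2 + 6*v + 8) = (4*v^3 - 16*v^2 - 19*v - 5)/(4*(v^2 + 6*v + 8))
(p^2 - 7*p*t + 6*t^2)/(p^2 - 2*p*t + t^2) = (p - 6*t)/(p - t)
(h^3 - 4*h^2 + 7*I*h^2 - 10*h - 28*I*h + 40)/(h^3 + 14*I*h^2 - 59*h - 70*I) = (h - 4)/(h + 7*I)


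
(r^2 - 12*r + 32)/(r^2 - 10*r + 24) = (r - 8)/(r - 6)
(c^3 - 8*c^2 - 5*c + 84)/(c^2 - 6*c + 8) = (c^2 - 4*c - 21)/(c - 2)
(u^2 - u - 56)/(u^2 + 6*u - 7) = (u - 8)/(u - 1)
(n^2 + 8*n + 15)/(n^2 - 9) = (n + 5)/(n - 3)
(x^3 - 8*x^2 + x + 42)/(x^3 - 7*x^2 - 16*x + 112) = (x^2 - x - 6)/(x^2 - 16)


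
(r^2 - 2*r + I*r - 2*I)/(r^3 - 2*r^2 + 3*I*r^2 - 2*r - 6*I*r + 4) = 1/(r + 2*I)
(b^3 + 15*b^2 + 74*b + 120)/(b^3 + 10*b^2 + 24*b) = (b + 5)/b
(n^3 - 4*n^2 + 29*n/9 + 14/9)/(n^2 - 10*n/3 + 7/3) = (3*n^2 - 5*n - 2)/(3*(n - 1))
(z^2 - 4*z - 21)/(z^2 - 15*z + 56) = (z + 3)/(z - 8)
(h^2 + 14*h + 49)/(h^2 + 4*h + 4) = (h^2 + 14*h + 49)/(h^2 + 4*h + 4)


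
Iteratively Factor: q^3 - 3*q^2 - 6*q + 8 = (q - 4)*(q^2 + q - 2) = (q - 4)*(q + 2)*(q - 1)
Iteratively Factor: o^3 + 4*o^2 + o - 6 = (o + 3)*(o^2 + o - 2) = (o - 1)*(o + 3)*(o + 2)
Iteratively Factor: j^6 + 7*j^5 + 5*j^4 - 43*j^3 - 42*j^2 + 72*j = (j + 4)*(j^5 + 3*j^4 - 7*j^3 - 15*j^2 + 18*j) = (j + 3)*(j + 4)*(j^4 - 7*j^2 + 6*j) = (j - 2)*(j + 3)*(j + 4)*(j^3 + 2*j^2 - 3*j) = (j - 2)*(j + 3)^2*(j + 4)*(j^2 - j) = j*(j - 2)*(j + 3)^2*(j + 4)*(j - 1)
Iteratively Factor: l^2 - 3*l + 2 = (l - 2)*(l - 1)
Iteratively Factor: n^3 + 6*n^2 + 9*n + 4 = (n + 1)*(n^2 + 5*n + 4) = (n + 1)*(n + 4)*(n + 1)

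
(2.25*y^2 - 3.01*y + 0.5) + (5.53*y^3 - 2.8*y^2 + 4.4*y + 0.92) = 5.53*y^3 - 0.55*y^2 + 1.39*y + 1.42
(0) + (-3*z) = -3*z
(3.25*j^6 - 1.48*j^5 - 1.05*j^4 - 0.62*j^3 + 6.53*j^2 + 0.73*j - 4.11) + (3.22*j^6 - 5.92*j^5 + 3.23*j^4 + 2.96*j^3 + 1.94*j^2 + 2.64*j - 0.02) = 6.47*j^6 - 7.4*j^5 + 2.18*j^4 + 2.34*j^3 + 8.47*j^2 + 3.37*j - 4.13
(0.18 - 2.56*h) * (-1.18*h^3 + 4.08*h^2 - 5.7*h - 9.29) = 3.0208*h^4 - 10.6572*h^3 + 15.3264*h^2 + 22.7564*h - 1.6722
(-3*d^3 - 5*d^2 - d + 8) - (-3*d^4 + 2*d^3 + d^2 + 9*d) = 3*d^4 - 5*d^3 - 6*d^2 - 10*d + 8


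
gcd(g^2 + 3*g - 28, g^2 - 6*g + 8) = g - 4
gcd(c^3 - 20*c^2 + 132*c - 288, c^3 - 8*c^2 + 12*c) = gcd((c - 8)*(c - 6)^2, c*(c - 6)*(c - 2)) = c - 6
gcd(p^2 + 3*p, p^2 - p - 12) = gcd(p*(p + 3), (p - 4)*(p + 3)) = p + 3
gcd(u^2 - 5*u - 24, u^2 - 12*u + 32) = u - 8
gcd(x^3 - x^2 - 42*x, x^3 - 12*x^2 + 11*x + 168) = x - 7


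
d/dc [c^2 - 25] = 2*c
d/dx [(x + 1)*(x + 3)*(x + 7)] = 3*x^2 + 22*x + 31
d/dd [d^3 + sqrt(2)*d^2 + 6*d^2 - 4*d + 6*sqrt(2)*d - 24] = 3*d^2 + 2*sqrt(2)*d + 12*d - 4 + 6*sqrt(2)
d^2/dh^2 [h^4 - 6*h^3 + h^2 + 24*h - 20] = 12*h^2 - 36*h + 2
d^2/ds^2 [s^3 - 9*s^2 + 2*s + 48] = 6*s - 18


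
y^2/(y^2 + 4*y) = y/(y + 4)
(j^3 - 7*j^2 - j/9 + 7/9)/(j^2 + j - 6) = (j^3 - 7*j^2 - j/9 + 7/9)/(j^2 + j - 6)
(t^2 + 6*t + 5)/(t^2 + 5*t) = (t + 1)/t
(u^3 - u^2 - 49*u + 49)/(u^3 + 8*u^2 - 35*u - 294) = (u^2 - 8*u + 7)/(u^2 + u - 42)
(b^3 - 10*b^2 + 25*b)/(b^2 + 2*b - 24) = b*(b^2 - 10*b + 25)/(b^2 + 2*b - 24)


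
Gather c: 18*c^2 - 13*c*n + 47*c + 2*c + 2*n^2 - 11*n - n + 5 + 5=18*c^2 + c*(49 - 13*n) + 2*n^2 - 12*n + 10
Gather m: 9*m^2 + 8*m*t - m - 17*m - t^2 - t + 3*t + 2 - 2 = 9*m^2 + m*(8*t - 18) - t^2 + 2*t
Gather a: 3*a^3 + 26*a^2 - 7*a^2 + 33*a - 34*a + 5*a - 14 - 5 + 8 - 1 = 3*a^3 + 19*a^2 + 4*a - 12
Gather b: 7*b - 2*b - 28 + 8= 5*b - 20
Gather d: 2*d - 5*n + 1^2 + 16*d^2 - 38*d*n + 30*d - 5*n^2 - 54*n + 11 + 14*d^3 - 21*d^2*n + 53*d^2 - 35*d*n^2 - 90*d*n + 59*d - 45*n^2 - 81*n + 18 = 14*d^3 + d^2*(69 - 21*n) + d*(-35*n^2 - 128*n + 91) - 50*n^2 - 140*n + 30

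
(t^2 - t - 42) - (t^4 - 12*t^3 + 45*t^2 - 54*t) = -t^4 + 12*t^3 - 44*t^2 + 53*t - 42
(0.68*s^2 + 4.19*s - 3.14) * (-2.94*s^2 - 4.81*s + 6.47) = -1.9992*s^4 - 15.5894*s^3 - 6.5227*s^2 + 42.2127*s - 20.3158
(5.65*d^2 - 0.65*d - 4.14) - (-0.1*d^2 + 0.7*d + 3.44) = 5.75*d^2 - 1.35*d - 7.58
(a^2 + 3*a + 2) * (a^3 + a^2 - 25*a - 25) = a^5 + 4*a^4 - 20*a^3 - 98*a^2 - 125*a - 50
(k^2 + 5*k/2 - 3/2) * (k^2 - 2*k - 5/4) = k^4 + k^3/2 - 31*k^2/4 - k/8 + 15/8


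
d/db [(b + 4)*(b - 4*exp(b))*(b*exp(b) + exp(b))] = (b^3 - 8*b^2*exp(b) + 8*b^2 - 48*b*exp(b) + 14*b - 52*exp(b) + 4)*exp(b)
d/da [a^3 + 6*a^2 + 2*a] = 3*a^2 + 12*a + 2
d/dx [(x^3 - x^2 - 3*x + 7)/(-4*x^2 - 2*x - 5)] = (-4*x^4 - 4*x^3 - 25*x^2 + 66*x + 29)/(16*x^4 + 16*x^3 + 44*x^2 + 20*x + 25)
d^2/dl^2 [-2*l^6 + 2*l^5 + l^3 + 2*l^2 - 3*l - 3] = -60*l^4 + 40*l^3 + 6*l + 4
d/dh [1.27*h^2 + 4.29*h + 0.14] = 2.54*h + 4.29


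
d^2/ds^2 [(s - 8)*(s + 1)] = 2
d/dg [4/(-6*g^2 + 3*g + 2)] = 12*(4*g - 1)/(-6*g^2 + 3*g + 2)^2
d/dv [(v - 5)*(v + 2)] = 2*v - 3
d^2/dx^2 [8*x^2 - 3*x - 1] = 16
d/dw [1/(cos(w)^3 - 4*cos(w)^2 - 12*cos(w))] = (3*sin(w) - 12*sin(w)/cos(w)^2 - 8*tan(w))/(sin(w)^2 + 4*cos(w) + 11)^2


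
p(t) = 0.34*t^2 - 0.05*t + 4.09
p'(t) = 0.68*t - 0.05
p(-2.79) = 6.88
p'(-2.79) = -1.95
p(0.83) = 4.28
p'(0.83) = 0.51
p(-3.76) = 9.08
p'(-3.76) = -2.61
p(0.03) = 4.09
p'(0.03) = -0.03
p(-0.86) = 4.38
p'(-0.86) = -0.63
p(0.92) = 4.33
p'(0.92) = 0.58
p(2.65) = 6.35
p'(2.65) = 1.75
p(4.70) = 11.37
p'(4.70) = 3.15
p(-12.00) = 53.65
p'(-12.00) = -8.21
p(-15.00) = 81.34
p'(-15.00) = -10.25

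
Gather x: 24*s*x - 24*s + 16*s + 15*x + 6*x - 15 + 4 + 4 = -8*s + x*(24*s + 21) - 7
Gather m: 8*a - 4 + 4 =8*a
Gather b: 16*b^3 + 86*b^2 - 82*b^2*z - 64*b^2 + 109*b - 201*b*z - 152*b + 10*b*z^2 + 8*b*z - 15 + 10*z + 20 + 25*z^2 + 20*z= 16*b^3 + b^2*(22 - 82*z) + b*(10*z^2 - 193*z - 43) + 25*z^2 + 30*z + 5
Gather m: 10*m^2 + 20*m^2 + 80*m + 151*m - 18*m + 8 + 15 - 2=30*m^2 + 213*m + 21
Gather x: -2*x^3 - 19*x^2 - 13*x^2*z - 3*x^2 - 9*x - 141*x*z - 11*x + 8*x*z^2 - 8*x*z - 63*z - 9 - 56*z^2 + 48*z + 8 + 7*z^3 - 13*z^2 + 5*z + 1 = -2*x^3 + x^2*(-13*z - 22) + x*(8*z^2 - 149*z - 20) + 7*z^3 - 69*z^2 - 10*z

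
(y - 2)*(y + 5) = y^2 + 3*y - 10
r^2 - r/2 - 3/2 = (r - 3/2)*(r + 1)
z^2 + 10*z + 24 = (z + 4)*(z + 6)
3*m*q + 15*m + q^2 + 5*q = (3*m + q)*(q + 5)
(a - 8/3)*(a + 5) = a^2 + 7*a/3 - 40/3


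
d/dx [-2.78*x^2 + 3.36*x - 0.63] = 3.36 - 5.56*x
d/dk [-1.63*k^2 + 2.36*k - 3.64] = 2.36 - 3.26*k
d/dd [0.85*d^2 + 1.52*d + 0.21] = 1.7*d + 1.52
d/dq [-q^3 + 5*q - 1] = 5 - 3*q^2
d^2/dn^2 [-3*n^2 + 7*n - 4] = -6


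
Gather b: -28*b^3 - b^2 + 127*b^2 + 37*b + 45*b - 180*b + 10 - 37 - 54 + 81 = -28*b^3 + 126*b^2 - 98*b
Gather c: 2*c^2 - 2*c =2*c^2 - 2*c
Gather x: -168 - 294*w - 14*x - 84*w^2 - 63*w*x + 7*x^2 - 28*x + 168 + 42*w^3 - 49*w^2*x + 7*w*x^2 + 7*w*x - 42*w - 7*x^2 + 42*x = 42*w^3 - 84*w^2 + 7*w*x^2 - 336*w + x*(-49*w^2 - 56*w)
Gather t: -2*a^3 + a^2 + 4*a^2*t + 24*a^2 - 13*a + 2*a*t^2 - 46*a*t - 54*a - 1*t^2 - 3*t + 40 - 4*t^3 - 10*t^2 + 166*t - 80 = -2*a^3 + 25*a^2 - 67*a - 4*t^3 + t^2*(2*a - 11) + t*(4*a^2 - 46*a + 163) - 40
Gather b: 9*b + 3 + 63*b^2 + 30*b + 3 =63*b^2 + 39*b + 6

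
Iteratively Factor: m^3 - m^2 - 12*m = (m)*(m^2 - m - 12) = m*(m + 3)*(m - 4)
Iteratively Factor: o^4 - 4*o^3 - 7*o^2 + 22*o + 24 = (o + 1)*(o^3 - 5*o^2 - 2*o + 24) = (o - 3)*(o + 1)*(o^2 - 2*o - 8) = (o - 4)*(o - 3)*(o + 1)*(o + 2)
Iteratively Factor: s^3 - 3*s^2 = (s - 3)*(s^2) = s*(s - 3)*(s)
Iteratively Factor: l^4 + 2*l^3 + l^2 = (l + 1)*(l^3 + l^2) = l*(l + 1)*(l^2 + l) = l^2*(l + 1)*(l + 1)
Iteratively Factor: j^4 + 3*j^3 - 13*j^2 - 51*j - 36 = (j + 3)*(j^3 - 13*j - 12) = (j + 3)^2*(j^2 - 3*j - 4) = (j - 4)*(j + 3)^2*(j + 1)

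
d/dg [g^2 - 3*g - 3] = 2*g - 3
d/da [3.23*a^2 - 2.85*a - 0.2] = 6.46*a - 2.85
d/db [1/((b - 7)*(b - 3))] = 2*(5 - b)/(b^4 - 20*b^3 + 142*b^2 - 420*b + 441)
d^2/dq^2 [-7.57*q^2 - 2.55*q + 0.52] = -15.1400000000000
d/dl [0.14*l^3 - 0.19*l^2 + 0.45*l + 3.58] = 0.42*l^2 - 0.38*l + 0.45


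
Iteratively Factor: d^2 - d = (d - 1)*(d)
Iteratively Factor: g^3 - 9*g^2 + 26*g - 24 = (g - 3)*(g^2 - 6*g + 8) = (g - 3)*(g - 2)*(g - 4)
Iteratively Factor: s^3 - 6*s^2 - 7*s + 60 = (s - 4)*(s^2 - 2*s - 15) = (s - 4)*(s + 3)*(s - 5)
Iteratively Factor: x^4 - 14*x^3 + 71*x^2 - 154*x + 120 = (x - 5)*(x^3 - 9*x^2 + 26*x - 24) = (x - 5)*(x - 4)*(x^2 - 5*x + 6) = (x - 5)*(x - 4)*(x - 2)*(x - 3)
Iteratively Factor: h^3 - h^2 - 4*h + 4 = (h + 2)*(h^2 - 3*h + 2) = (h - 1)*(h + 2)*(h - 2)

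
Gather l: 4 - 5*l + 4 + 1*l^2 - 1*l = l^2 - 6*l + 8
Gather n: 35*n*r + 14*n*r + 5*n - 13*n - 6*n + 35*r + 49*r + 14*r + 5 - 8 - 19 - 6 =n*(49*r - 14) + 98*r - 28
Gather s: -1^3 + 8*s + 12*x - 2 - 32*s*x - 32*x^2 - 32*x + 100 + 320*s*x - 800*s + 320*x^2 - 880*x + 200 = s*(288*x - 792) + 288*x^2 - 900*x + 297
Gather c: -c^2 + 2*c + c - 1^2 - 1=-c^2 + 3*c - 2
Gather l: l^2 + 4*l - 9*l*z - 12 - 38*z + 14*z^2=l^2 + l*(4 - 9*z) + 14*z^2 - 38*z - 12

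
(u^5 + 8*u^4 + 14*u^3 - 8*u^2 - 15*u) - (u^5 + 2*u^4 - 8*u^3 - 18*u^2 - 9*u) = 6*u^4 + 22*u^3 + 10*u^2 - 6*u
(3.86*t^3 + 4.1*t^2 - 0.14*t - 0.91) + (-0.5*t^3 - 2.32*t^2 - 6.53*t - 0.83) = 3.36*t^3 + 1.78*t^2 - 6.67*t - 1.74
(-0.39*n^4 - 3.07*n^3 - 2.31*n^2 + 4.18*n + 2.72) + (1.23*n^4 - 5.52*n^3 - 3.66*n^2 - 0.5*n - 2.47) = 0.84*n^4 - 8.59*n^3 - 5.97*n^2 + 3.68*n + 0.25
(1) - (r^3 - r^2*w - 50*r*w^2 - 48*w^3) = -r^3 + r^2*w + 50*r*w^2 + 48*w^3 + 1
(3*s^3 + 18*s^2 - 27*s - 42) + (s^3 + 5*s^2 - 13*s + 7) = 4*s^3 + 23*s^2 - 40*s - 35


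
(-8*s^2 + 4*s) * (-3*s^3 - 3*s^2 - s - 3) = 24*s^5 + 12*s^4 - 4*s^3 + 20*s^2 - 12*s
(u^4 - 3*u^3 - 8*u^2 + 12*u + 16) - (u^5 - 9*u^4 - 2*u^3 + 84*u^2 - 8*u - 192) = -u^5 + 10*u^4 - u^3 - 92*u^2 + 20*u + 208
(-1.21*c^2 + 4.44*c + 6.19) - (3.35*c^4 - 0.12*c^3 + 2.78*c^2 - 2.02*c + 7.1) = -3.35*c^4 + 0.12*c^3 - 3.99*c^2 + 6.46*c - 0.909999999999999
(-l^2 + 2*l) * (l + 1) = -l^3 + l^2 + 2*l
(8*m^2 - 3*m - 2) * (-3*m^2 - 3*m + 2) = -24*m^4 - 15*m^3 + 31*m^2 - 4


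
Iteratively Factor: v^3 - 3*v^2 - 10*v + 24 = (v - 2)*(v^2 - v - 12) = (v - 2)*(v + 3)*(v - 4)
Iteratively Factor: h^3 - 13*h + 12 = (h - 3)*(h^2 + 3*h - 4) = (h - 3)*(h - 1)*(h + 4)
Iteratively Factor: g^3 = (g)*(g^2) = g^2*(g)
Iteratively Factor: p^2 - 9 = (p + 3)*(p - 3)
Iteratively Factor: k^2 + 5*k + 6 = (k + 2)*(k + 3)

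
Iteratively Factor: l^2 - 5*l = (l)*(l - 5)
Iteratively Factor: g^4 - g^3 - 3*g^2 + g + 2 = (g + 1)*(g^3 - 2*g^2 - g + 2) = (g - 1)*(g + 1)*(g^2 - g - 2) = (g - 1)*(g + 1)^2*(g - 2)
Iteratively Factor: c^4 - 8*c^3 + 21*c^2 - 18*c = (c)*(c^3 - 8*c^2 + 21*c - 18) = c*(c - 3)*(c^2 - 5*c + 6) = c*(c - 3)^2*(c - 2)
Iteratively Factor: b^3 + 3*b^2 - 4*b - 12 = (b + 3)*(b^2 - 4) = (b + 2)*(b + 3)*(b - 2)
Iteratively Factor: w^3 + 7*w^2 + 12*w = (w)*(w^2 + 7*w + 12) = w*(w + 3)*(w + 4)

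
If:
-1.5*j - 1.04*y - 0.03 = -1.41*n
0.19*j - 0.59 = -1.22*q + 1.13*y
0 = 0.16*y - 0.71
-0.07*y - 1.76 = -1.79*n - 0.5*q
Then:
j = -3.35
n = -0.27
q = 5.12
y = 4.44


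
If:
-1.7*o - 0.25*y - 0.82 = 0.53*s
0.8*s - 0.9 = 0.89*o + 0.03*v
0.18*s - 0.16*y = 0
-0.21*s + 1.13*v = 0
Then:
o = -0.67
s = 0.39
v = 0.07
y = 0.43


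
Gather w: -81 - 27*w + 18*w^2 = 18*w^2 - 27*w - 81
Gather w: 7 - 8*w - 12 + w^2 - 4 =w^2 - 8*w - 9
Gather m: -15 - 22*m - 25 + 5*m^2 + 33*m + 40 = 5*m^2 + 11*m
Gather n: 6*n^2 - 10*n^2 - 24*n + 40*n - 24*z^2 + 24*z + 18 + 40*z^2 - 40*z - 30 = -4*n^2 + 16*n + 16*z^2 - 16*z - 12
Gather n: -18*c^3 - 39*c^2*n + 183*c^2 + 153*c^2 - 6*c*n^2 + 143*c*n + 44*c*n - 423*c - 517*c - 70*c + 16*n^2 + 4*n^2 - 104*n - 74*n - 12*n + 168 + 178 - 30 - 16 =-18*c^3 + 336*c^2 - 1010*c + n^2*(20 - 6*c) + n*(-39*c^2 + 187*c - 190) + 300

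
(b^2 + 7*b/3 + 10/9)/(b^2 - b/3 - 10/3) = (b + 2/3)/(b - 2)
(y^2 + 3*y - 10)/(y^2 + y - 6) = (y + 5)/(y + 3)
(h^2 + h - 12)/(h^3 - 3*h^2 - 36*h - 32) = (h - 3)/(h^2 - 7*h - 8)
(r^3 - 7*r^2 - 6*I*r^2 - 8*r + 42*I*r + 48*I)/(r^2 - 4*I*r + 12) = (r^2 - 7*r - 8)/(r + 2*I)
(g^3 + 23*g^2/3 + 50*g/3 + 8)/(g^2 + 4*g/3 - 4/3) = (3*g^3 + 23*g^2 + 50*g + 24)/(3*g^2 + 4*g - 4)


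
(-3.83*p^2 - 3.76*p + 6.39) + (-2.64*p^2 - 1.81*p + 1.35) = -6.47*p^2 - 5.57*p + 7.74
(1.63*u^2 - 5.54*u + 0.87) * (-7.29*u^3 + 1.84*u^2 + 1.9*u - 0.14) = -11.8827*u^5 + 43.3858*u^4 - 13.4389*u^3 - 9.1534*u^2 + 2.4286*u - 0.1218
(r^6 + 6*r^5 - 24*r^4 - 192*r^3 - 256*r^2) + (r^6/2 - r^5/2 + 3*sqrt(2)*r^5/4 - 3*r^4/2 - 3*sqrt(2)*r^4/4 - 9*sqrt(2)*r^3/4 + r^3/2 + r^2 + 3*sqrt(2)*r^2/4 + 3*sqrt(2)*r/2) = 3*r^6/2 + 3*sqrt(2)*r^5/4 + 11*r^5/2 - 51*r^4/2 - 3*sqrt(2)*r^4/4 - 383*r^3/2 - 9*sqrt(2)*r^3/4 - 255*r^2 + 3*sqrt(2)*r^2/4 + 3*sqrt(2)*r/2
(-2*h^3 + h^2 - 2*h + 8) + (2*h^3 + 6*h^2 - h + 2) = 7*h^2 - 3*h + 10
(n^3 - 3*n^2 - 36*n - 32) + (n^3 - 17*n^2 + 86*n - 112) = 2*n^3 - 20*n^2 + 50*n - 144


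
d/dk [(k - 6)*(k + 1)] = 2*k - 5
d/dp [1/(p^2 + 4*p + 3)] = 2*(-p - 2)/(p^2 + 4*p + 3)^2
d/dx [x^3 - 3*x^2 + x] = 3*x^2 - 6*x + 1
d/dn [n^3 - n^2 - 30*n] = 3*n^2 - 2*n - 30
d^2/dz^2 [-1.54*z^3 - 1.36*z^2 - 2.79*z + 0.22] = -9.24*z - 2.72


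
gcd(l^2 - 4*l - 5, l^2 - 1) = l + 1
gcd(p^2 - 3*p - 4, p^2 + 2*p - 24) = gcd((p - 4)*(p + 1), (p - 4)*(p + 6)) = p - 4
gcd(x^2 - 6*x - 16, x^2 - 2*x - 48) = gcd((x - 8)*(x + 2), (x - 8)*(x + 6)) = x - 8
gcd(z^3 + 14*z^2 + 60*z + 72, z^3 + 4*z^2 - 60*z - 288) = z^2 + 12*z + 36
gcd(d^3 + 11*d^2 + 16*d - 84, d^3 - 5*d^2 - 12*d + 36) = d - 2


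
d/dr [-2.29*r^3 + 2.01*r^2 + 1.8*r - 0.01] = -6.87*r^2 + 4.02*r + 1.8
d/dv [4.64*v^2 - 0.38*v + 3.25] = 9.28*v - 0.38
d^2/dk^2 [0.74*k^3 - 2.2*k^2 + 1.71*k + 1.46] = 4.44*k - 4.4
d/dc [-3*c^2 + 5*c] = 5 - 6*c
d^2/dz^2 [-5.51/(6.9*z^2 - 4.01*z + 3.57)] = (524.6622*z^2 - 304.91238*z - 5.51*(13.8*z - 4.01)*(27.6*z - 8.02) + 271.45566)/(6.9*z^2 - 4.01*z + 3.57)^3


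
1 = 1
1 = 1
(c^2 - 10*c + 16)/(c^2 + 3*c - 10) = (c - 8)/(c + 5)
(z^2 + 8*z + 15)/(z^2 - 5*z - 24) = (z + 5)/(z - 8)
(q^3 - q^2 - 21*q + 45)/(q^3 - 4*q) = (q^3 - q^2 - 21*q + 45)/(q*(q^2 - 4))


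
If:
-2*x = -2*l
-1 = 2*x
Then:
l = -1/2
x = -1/2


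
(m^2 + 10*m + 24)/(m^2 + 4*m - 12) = (m + 4)/(m - 2)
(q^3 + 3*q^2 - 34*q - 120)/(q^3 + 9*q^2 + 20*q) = (q - 6)/q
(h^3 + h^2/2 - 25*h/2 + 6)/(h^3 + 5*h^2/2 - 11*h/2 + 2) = (h - 3)/(h - 1)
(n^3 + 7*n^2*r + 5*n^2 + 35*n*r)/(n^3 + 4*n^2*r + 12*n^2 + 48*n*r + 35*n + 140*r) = n*(n + 7*r)/(n^2 + 4*n*r + 7*n + 28*r)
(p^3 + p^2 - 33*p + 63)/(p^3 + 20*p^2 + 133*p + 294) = (p^2 - 6*p + 9)/(p^2 + 13*p + 42)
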